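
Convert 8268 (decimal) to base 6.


Divide by 6 repeatedly:
8268 ÷ 6 = 1378 remainder 0
1378 ÷ 6 = 229 remainder 4
229 ÷ 6 = 38 remainder 1
38 ÷ 6 = 6 remainder 2
6 ÷ 6 = 1 remainder 0
1 ÷ 6 = 0 remainder 1
Reading remainders bottom-up:
= 102140


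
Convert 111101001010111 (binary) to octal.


Group into 3-bit groups: 111101001010111
  111 = 7
  101 = 5
  001 = 1
  010 = 2
  111 = 7
= 0o75127


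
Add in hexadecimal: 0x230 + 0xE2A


Align and add column by column (LSB to MSB, each column mod 16 with carry):
  0230
+ 0E2A
  ----
  col 0: 0(0) + A(10) + 0 (carry in) = 10 → A(10), carry out 0
  col 1: 3(3) + 2(2) + 0 (carry in) = 5 → 5(5), carry out 0
  col 2: 2(2) + E(14) + 0 (carry in) = 16 → 0(0), carry out 1
  col 3: 0(0) + 0(0) + 1 (carry in) = 1 → 1(1), carry out 0
Reading digits MSB→LSB: 105A
Strip leading zeros: 105A
= 0x105A


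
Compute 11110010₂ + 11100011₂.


Align and add column by column (LSB to MSB, carry propagating):
  011110010
+ 011100011
  ---------
  col 0: 0 + 1 + 0 (carry in) = 1 → bit 1, carry out 0
  col 1: 1 + 1 + 0 (carry in) = 2 → bit 0, carry out 1
  col 2: 0 + 0 + 1 (carry in) = 1 → bit 1, carry out 0
  col 3: 0 + 0 + 0 (carry in) = 0 → bit 0, carry out 0
  col 4: 1 + 0 + 0 (carry in) = 1 → bit 1, carry out 0
  col 5: 1 + 1 + 0 (carry in) = 2 → bit 0, carry out 1
  col 6: 1 + 1 + 1 (carry in) = 3 → bit 1, carry out 1
  col 7: 1 + 1 + 1 (carry in) = 3 → bit 1, carry out 1
  col 8: 0 + 0 + 1 (carry in) = 1 → bit 1, carry out 0
Reading bits MSB→LSB: 111010101
Strip leading zeros: 111010101
= 111010101


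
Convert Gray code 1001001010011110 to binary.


Gray code: 1001001010011110
MSB stays the same: 1
Each subsequent bit = prev_binary XOR current_gray:
  B[1] = 1 XOR 0 = 1
  B[2] = 1 XOR 0 = 1
  B[3] = 1 XOR 1 = 0
  B[4] = 0 XOR 0 = 0
  B[5] = 0 XOR 0 = 0
  B[6] = 0 XOR 1 = 1
  B[7] = 1 XOR 0 = 1
  B[8] = 1 XOR 1 = 0
  B[9] = 0 XOR 0 = 0
  B[10] = 0 XOR 0 = 0
  B[11] = 0 XOR 1 = 1
  B[12] = 1 XOR 1 = 0
  B[13] = 0 XOR 1 = 1
  B[14] = 1 XOR 1 = 0
  B[15] = 0 XOR 0 = 0
= 1110001100010100 (58132 decimal)


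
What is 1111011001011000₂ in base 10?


Positional values:
Bit 3: 1 × 2^3 = 8
Bit 4: 1 × 2^4 = 16
Bit 6: 1 × 2^6 = 64
Bit 9: 1 × 2^9 = 512
Bit 10: 1 × 2^10 = 1024
Bit 12: 1 × 2^12 = 4096
Bit 13: 1 × 2^13 = 8192
Bit 14: 1 × 2^14 = 16384
Bit 15: 1 × 2^15 = 32768
Sum = 8 + 16 + 64 + 512 + 1024 + 4096 + 8192 + 16384 + 32768
= 63064


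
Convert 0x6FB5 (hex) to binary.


Each hex digit → 4 binary bits:
  6 = 0110
  F = 1111
  B = 1011
  5 = 0101
Concatenate: 0110 1111 1011 0101
= 0110111110110101


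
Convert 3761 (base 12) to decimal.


Positional values (base 12):
  1 × 12^0 = 1 × 1 = 1
  6 × 12^1 = 6 × 12 = 72
  7 × 12^2 = 7 × 144 = 1008
  3 × 12^3 = 3 × 1728 = 5184
Sum = 1 + 72 + 1008 + 5184
= 6265


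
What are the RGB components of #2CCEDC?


Hex: #2CCEDC
R = 2C₁₆ = 44
G = CE₁₆ = 206
B = DC₁₆ = 220
= RGB(44, 206, 220)


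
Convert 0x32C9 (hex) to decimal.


Positional values:
Position 0: 9 × 16^0 = 9 × 1 = 9
Position 1: C × 16^1 = 12 × 16 = 192
Position 2: 2 × 16^2 = 2 × 256 = 512
Position 3: 3 × 16^3 = 3 × 4096 = 12288
Sum = 9 + 192 + 512 + 12288
= 13001


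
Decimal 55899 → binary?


Divide by 2 repeatedly:
55899 ÷ 2 = 27949 remainder 1
27949 ÷ 2 = 13974 remainder 1
13974 ÷ 2 = 6987 remainder 0
6987 ÷ 2 = 3493 remainder 1
3493 ÷ 2 = 1746 remainder 1
1746 ÷ 2 = 873 remainder 0
873 ÷ 2 = 436 remainder 1
436 ÷ 2 = 218 remainder 0
218 ÷ 2 = 109 remainder 0
109 ÷ 2 = 54 remainder 1
54 ÷ 2 = 27 remainder 0
27 ÷ 2 = 13 remainder 1
13 ÷ 2 = 6 remainder 1
6 ÷ 2 = 3 remainder 0
3 ÷ 2 = 1 remainder 1
1 ÷ 2 = 0 remainder 1
Reading remainders bottom-up:
= 1101101001011011


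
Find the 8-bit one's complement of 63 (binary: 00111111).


Original: 00111111
Invert all bits:
  bit 0: 0 → 1
  bit 1: 0 → 1
  bit 2: 1 → 0
  bit 3: 1 → 0
  bit 4: 1 → 0
  bit 5: 1 → 0
  bit 6: 1 → 0
  bit 7: 1 → 0
= 11000000


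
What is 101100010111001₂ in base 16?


Group into 4-bit nibbles: 0101100010111001
  0101 = 5
  1000 = 8
  1011 = B
  1001 = 9
= 0x58B9


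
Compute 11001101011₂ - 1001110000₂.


Align and subtract column by column (LSB to MSB, borrowing when needed):
  11001101011
- 01001110000
  -----------
  col 0: (1 - 0 borrow-in) - 0 → 1 - 0 = 1, borrow out 0
  col 1: (1 - 0 borrow-in) - 0 → 1 - 0 = 1, borrow out 0
  col 2: (0 - 0 borrow-in) - 0 → 0 - 0 = 0, borrow out 0
  col 3: (1 - 0 borrow-in) - 0 → 1 - 0 = 1, borrow out 0
  col 4: (0 - 0 borrow-in) - 1 → borrow from next column: (0+2) - 1 = 1, borrow out 1
  col 5: (1 - 1 borrow-in) - 1 → borrow from next column: (0+2) - 1 = 1, borrow out 1
  col 6: (1 - 1 borrow-in) - 1 → borrow from next column: (0+2) - 1 = 1, borrow out 1
  col 7: (0 - 1 borrow-in) - 0 → borrow from next column: (-1+2) - 0 = 1, borrow out 1
  col 8: (0 - 1 borrow-in) - 0 → borrow from next column: (-1+2) - 0 = 1, borrow out 1
  col 9: (1 - 1 borrow-in) - 1 → borrow from next column: (0+2) - 1 = 1, borrow out 1
  col 10: (1 - 1 borrow-in) - 0 → 0 - 0 = 0, borrow out 0
Reading bits MSB→LSB: 01111111011
Strip leading zeros: 1111111011
= 1111111011


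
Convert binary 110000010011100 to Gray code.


Binary: 110000010011100
Gray code: G = B XOR (B >> 1)
B >> 1 = 011000001001110
110000010011100 XOR 011000001001110:
  1 XOR 0 = 1
  1 XOR 1 = 0
  0 XOR 1 = 1
  0 XOR 0 = 0
  0 XOR 0 = 0
  0 XOR 0 = 0
  0 XOR 0 = 0
  1 XOR 0 = 1
  0 XOR 1 = 1
  0 XOR 0 = 0
  1 XOR 0 = 1
  1 XOR 1 = 0
  1 XOR 1 = 0
  0 XOR 1 = 1
  0 XOR 0 = 0
= 101000011010010


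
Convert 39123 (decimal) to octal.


Divide by 8 repeatedly:
39123 ÷ 8 = 4890 remainder 3
4890 ÷ 8 = 611 remainder 2
611 ÷ 8 = 76 remainder 3
76 ÷ 8 = 9 remainder 4
9 ÷ 8 = 1 remainder 1
1 ÷ 8 = 0 remainder 1
Reading remainders bottom-up:
= 0o114323


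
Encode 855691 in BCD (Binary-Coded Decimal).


Each digit → 4-bit binary:
  8 → 1000
  5 → 0101
  5 → 0101
  6 → 0110
  9 → 1001
  1 → 0001
= 1000 0101 0101 0110 1001 0001


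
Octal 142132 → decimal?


Positional values:
Position 0: 2 × 8^0 = 2
Position 1: 3 × 8^1 = 24
Position 2: 1 × 8^2 = 64
Position 3: 2 × 8^3 = 1024
Position 4: 4 × 8^4 = 16384
Position 5: 1 × 8^5 = 32768
Sum = 2 + 24 + 64 + 1024 + 16384 + 32768
= 50266


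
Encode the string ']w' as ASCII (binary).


String: ']w'  (2 characters)
Per-character ASCII lookup:
  ']': special character: ']' = 93 → 1011101
  'w': lowercase starts at 97: 'w' = 97 + 22 = 119 → 1110111
= 1011101 1110111


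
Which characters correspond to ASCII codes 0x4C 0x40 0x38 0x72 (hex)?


Codes (hex): 0x4C 0x40 0x38 0x72
Per-code ASCII lookup:
  0x4C = 76  (range 65-90: uppercase, 76 - 65 = 11) → 'L'
  0x40 = 64  (special character) → '@'
  0x38 = 56  (range 48-57: digits, 56 - 48 = 8) → '8'
  0x72 = 114  (range 97-122: lowercase, 114 - 97 = 17) → 'r'
= 'L@8r'


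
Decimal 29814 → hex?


Divide by 16 repeatedly:
29814 ÷ 16 = 1863 remainder 6 (6)
1863 ÷ 16 = 116 remainder 7 (7)
116 ÷ 16 = 7 remainder 4 (4)
7 ÷ 16 = 0 remainder 7 (7)
Reading remainders bottom-up:
= 0x7476


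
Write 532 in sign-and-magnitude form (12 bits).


Sign bit: 0 (positive)
Magnitude: 532 = 01000010100
= 001000010100


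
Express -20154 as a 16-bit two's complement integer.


Original: 0100111010111010
Step 1 - Invert all bits: 1011000101000101
Step 2 - Add 1: 1011000101000101 + 1
= 1011000101000110 (represents -20154)


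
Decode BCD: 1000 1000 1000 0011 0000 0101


Each 4-bit group → digit:
  1000 → 8
  1000 → 8
  1000 → 8
  0011 → 3
  0000 → 0
  0101 → 5
= 888305


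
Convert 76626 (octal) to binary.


Each octal digit → 3 binary bits:
  7 = 111
  6 = 110
  6 = 110
  2 = 010
  6 = 110
Concatenate: 111 110 110 010 110
= 111110110010110


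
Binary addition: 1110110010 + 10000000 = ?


Align and add column by column (LSB to MSB, carry propagating):
  01110110010
+ 00010000000
  -----------
  col 0: 0 + 0 + 0 (carry in) = 0 → bit 0, carry out 0
  col 1: 1 + 0 + 0 (carry in) = 1 → bit 1, carry out 0
  col 2: 0 + 0 + 0 (carry in) = 0 → bit 0, carry out 0
  col 3: 0 + 0 + 0 (carry in) = 0 → bit 0, carry out 0
  col 4: 1 + 0 + 0 (carry in) = 1 → bit 1, carry out 0
  col 5: 1 + 0 + 0 (carry in) = 1 → bit 1, carry out 0
  col 6: 0 + 0 + 0 (carry in) = 0 → bit 0, carry out 0
  col 7: 1 + 1 + 0 (carry in) = 2 → bit 0, carry out 1
  col 8: 1 + 0 + 1 (carry in) = 2 → bit 0, carry out 1
  col 9: 1 + 0 + 1 (carry in) = 2 → bit 0, carry out 1
  col 10: 0 + 0 + 1 (carry in) = 1 → bit 1, carry out 0
Reading bits MSB→LSB: 10000110010
Strip leading zeros: 10000110010
= 10000110010


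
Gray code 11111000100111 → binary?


Gray code: 11111000100111
MSB stays the same: 1
Each subsequent bit = prev_binary XOR current_gray:
  B[1] = 1 XOR 1 = 0
  B[2] = 0 XOR 1 = 1
  B[3] = 1 XOR 1 = 0
  B[4] = 0 XOR 1 = 1
  B[5] = 1 XOR 0 = 1
  B[6] = 1 XOR 0 = 1
  B[7] = 1 XOR 0 = 1
  B[8] = 1 XOR 1 = 0
  B[9] = 0 XOR 0 = 0
  B[10] = 0 XOR 0 = 0
  B[11] = 0 XOR 1 = 1
  B[12] = 1 XOR 1 = 0
  B[13] = 0 XOR 1 = 1
= 10101111000101 (11205 decimal)


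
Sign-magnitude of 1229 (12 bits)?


Sign bit: 0 (positive)
Magnitude: 1229 = 10011001101
= 010011001101


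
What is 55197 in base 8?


Divide by 8 repeatedly:
55197 ÷ 8 = 6899 remainder 5
6899 ÷ 8 = 862 remainder 3
862 ÷ 8 = 107 remainder 6
107 ÷ 8 = 13 remainder 3
13 ÷ 8 = 1 remainder 5
1 ÷ 8 = 0 remainder 1
Reading remainders bottom-up:
= 0o153635


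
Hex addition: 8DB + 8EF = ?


Align and add column by column (LSB to MSB, each column mod 16 with carry):
  08DB
+ 08EF
  ----
  col 0: B(11) + F(15) + 0 (carry in) = 26 → A(10), carry out 1
  col 1: D(13) + E(14) + 1 (carry in) = 28 → C(12), carry out 1
  col 2: 8(8) + 8(8) + 1 (carry in) = 17 → 1(1), carry out 1
  col 3: 0(0) + 0(0) + 1 (carry in) = 1 → 1(1), carry out 0
Reading digits MSB→LSB: 11CA
Strip leading zeros: 11CA
= 0x11CA


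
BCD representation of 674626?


Each digit → 4-bit binary:
  6 → 0110
  7 → 0111
  4 → 0100
  6 → 0110
  2 → 0010
  6 → 0110
= 0110 0111 0100 0110 0010 0110


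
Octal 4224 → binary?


Each octal digit → 3 binary bits:
  4 = 100
  2 = 010
  2 = 010
  4 = 100
Concatenate: 100 010 010 100
= 100010010100


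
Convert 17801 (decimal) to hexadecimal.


Divide by 16 repeatedly:
17801 ÷ 16 = 1112 remainder 9 (9)
1112 ÷ 16 = 69 remainder 8 (8)
69 ÷ 16 = 4 remainder 5 (5)
4 ÷ 16 = 0 remainder 4 (4)
Reading remainders bottom-up:
= 0x4589


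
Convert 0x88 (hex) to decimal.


Positional values:
Position 0: 8 × 16^0 = 8 × 1 = 8
Position 1: 8 × 16^1 = 8 × 16 = 128
Sum = 8 + 128
= 136


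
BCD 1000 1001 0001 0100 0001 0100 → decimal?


Each 4-bit group → digit:
  1000 → 8
  1001 → 9
  0001 → 1
  0100 → 4
  0001 → 1
  0100 → 4
= 891414


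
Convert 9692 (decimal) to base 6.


Divide by 6 repeatedly:
9692 ÷ 6 = 1615 remainder 2
1615 ÷ 6 = 269 remainder 1
269 ÷ 6 = 44 remainder 5
44 ÷ 6 = 7 remainder 2
7 ÷ 6 = 1 remainder 1
1 ÷ 6 = 0 remainder 1
Reading remainders bottom-up:
= 112512


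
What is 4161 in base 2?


Divide by 2 repeatedly:
4161 ÷ 2 = 2080 remainder 1
2080 ÷ 2 = 1040 remainder 0
1040 ÷ 2 = 520 remainder 0
520 ÷ 2 = 260 remainder 0
260 ÷ 2 = 130 remainder 0
130 ÷ 2 = 65 remainder 0
65 ÷ 2 = 32 remainder 1
32 ÷ 2 = 16 remainder 0
16 ÷ 2 = 8 remainder 0
8 ÷ 2 = 4 remainder 0
4 ÷ 2 = 2 remainder 0
2 ÷ 2 = 1 remainder 0
1 ÷ 2 = 0 remainder 1
Reading remainders bottom-up:
= 1000001000001


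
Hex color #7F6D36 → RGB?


Hex: #7F6D36
R = 7F₁₆ = 127
G = 6D₁₆ = 109
B = 36₁₆ = 54
= RGB(127, 109, 54)


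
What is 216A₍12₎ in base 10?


Positional values (base 12):
  A × 12^0 = 10 × 1 = 10
  6 × 12^1 = 6 × 12 = 72
  1 × 12^2 = 1 × 144 = 144
  2 × 12^3 = 2 × 1728 = 3456
Sum = 10 + 72 + 144 + 3456
= 3682


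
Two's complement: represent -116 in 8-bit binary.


Original: 01110100
Step 1 - Invert all bits: 10001011
Step 2 - Add 1: 10001011 + 1
= 10001100 (represents -116)


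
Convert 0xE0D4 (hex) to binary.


Each hex digit → 4 binary bits:
  E = 1110
  0 = 0000
  D = 1101
  4 = 0100
Concatenate: 1110 0000 1101 0100
= 1110000011010100


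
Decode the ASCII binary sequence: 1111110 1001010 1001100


Codes (binary): 1111110 1001010 1001100
Per-code ASCII lookup:
  1111110 = 126  (special character) → '~'
  1001010 = 74  (range 65-90: uppercase, 74 - 65 = 9) → 'J'
  1001100 = 76  (range 65-90: uppercase, 76 - 65 = 11) → 'L'
= '~JL'


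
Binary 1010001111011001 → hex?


Group into 4-bit nibbles: 1010001111011001
  1010 = A
  0011 = 3
  1101 = D
  1001 = 9
= 0xA3D9


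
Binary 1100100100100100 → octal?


Group into 3-bit groups: 001100100100100100
  001 = 1
  100 = 4
  100 = 4
  100 = 4
  100 = 4
  100 = 4
= 0o144444


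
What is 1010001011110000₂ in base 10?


Positional values:
Bit 4: 1 × 2^4 = 16
Bit 5: 1 × 2^5 = 32
Bit 6: 1 × 2^6 = 64
Bit 7: 1 × 2^7 = 128
Bit 9: 1 × 2^9 = 512
Bit 13: 1 × 2^13 = 8192
Bit 15: 1 × 2^15 = 32768
Sum = 16 + 32 + 64 + 128 + 512 + 8192 + 32768
= 41712


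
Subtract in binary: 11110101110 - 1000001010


Align and subtract column by column (LSB to MSB, borrowing when needed):
  11110101110
- 01000001010
  -----------
  col 0: (0 - 0 borrow-in) - 0 → 0 - 0 = 0, borrow out 0
  col 1: (1 - 0 borrow-in) - 1 → 1 - 1 = 0, borrow out 0
  col 2: (1 - 0 borrow-in) - 0 → 1 - 0 = 1, borrow out 0
  col 3: (1 - 0 borrow-in) - 1 → 1 - 1 = 0, borrow out 0
  col 4: (0 - 0 borrow-in) - 0 → 0 - 0 = 0, borrow out 0
  col 5: (1 - 0 borrow-in) - 0 → 1 - 0 = 1, borrow out 0
  col 6: (0 - 0 borrow-in) - 0 → 0 - 0 = 0, borrow out 0
  col 7: (1 - 0 borrow-in) - 0 → 1 - 0 = 1, borrow out 0
  col 8: (1 - 0 borrow-in) - 0 → 1 - 0 = 1, borrow out 0
  col 9: (1 - 0 borrow-in) - 1 → 1 - 1 = 0, borrow out 0
  col 10: (1 - 0 borrow-in) - 0 → 1 - 0 = 1, borrow out 0
Reading bits MSB→LSB: 10110100100
Strip leading zeros: 10110100100
= 10110100100


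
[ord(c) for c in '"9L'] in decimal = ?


String: '"9L'  (3 characters)
Per-character ASCII lookup:
  '"': special character: '"' = 34
  '9': digits start at 48: '9' = 48 + 9 = 57
  'L': uppercase starts at 65: 'L' = 65 + 11 = 76
= 34 57 76


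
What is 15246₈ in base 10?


Positional values:
Position 0: 6 × 8^0 = 6
Position 1: 4 × 8^1 = 32
Position 2: 2 × 8^2 = 128
Position 3: 5 × 8^3 = 2560
Position 4: 1 × 8^4 = 4096
Sum = 6 + 32 + 128 + 2560 + 4096
= 6822


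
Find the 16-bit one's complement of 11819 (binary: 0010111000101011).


Original: 0010111000101011
Invert all bits:
  bit 0: 0 → 1
  bit 1: 0 → 1
  bit 2: 1 → 0
  bit 3: 0 → 1
  bit 4: 1 → 0
  bit 5: 1 → 0
  bit 6: 1 → 0
  bit 7: 0 → 1
  bit 8: 0 → 1
  bit 9: 0 → 1
  bit 10: 1 → 0
  bit 11: 0 → 1
  bit 12: 1 → 0
  bit 13: 0 → 1
  bit 14: 1 → 0
  bit 15: 1 → 0
= 1101000111010100


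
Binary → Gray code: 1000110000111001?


Binary: 1000110000111001
Gray code: G = B XOR (B >> 1)
B >> 1 = 0100011000011100
1000110000111001 XOR 0100011000011100:
  1 XOR 0 = 1
  0 XOR 1 = 1
  0 XOR 0 = 0
  0 XOR 0 = 0
  1 XOR 0 = 1
  1 XOR 1 = 0
  0 XOR 1 = 1
  0 XOR 0 = 0
  0 XOR 0 = 0
  0 XOR 0 = 0
  1 XOR 0 = 1
  1 XOR 1 = 0
  1 XOR 1 = 0
  0 XOR 1 = 1
  0 XOR 0 = 0
  1 XOR 0 = 1
= 1100101000100101


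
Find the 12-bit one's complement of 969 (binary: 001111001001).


Original: 001111001001
Invert all bits:
  bit 0: 0 → 1
  bit 1: 0 → 1
  bit 2: 1 → 0
  bit 3: 1 → 0
  bit 4: 1 → 0
  bit 5: 1 → 0
  bit 6: 0 → 1
  bit 7: 0 → 1
  bit 8: 1 → 0
  bit 9: 0 → 1
  bit 10: 0 → 1
  bit 11: 1 → 0
= 110000110110


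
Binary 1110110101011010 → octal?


Group into 3-bit groups: 001110110101011010
  001 = 1
  110 = 6
  110 = 6
  101 = 5
  011 = 3
  010 = 2
= 0o166532


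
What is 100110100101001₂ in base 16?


Group into 4-bit nibbles: 0100110100101001
  0100 = 4
  1101 = D
  0010 = 2
  1001 = 9
= 0x4D29


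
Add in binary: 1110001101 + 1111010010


Align and add column by column (LSB to MSB, carry propagating):
  01110001101
+ 01111010010
  -----------
  col 0: 1 + 0 + 0 (carry in) = 1 → bit 1, carry out 0
  col 1: 0 + 1 + 0 (carry in) = 1 → bit 1, carry out 0
  col 2: 1 + 0 + 0 (carry in) = 1 → bit 1, carry out 0
  col 3: 1 + 0 + 0 (carry in) = 1 → bit 1, carry out 0
  col 4: 0 + 1 + 0 (carry in) = 1 → bit 1, carry out 0
  col 5: 0 + 0 + 0 (carry in) = 0 → bit 0, carry out 0
  col 6: 0 + 1 + 0 (carry in) = 1 → bit 1, carry out 0
  col 7: 1 + 1 + 0 (carry in) = 2 → bit 0, carry out 1
  col 8: 1 + 1 + 1 (carry in) = 3 → bit 1, carry out 1
  col 9: 1 + 1 + 1 (carry in) = 3 → bit 1, carry out 1
  col 10: 0 + 0 + 1 (carry in) = 1 → bit 1, carry out 0
Reading bits MSB→LSB: 11101011111
Strip leading zeros: 11101011111
= 11101011111


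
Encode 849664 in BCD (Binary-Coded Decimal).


Each digit → 4-bit binary:
  8 → 1000
  4 → 0100
  9 → 1001
  6 → 0110
  6 → 0110
  4 → 0100
= 1000 0100 1001 0110 0110 0100


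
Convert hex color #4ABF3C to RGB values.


Hex: #4ABF3C
R = 4A₁₆ = 74
G = BF₁₆ = 191
B = 3C₁₆ = 60
= RGB(74, 191, 60)


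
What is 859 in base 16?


Divide by 16 repeatedly:
859 ÷ 16 = 53 remainder 11 (B)
53 ÷ 16 = 3 remainder 5 (5)
3 ÷ 16 = 0 remainder 3 (3)
Reading remainders bottom-up:
= 0x35B


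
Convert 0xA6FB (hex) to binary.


Each hex digit → 4 binary bits:
  A = 1010
  6 = 0110
  F = 1111
  B = 1011
Concatenate: 1010 0110 1111 1011
= 1010011011111011


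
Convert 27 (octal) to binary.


Each octal digit → 3 binary bits:
  2 = 010
  7 = 111
Concatenate: 010 111
= 010111


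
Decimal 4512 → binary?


Divide by 2 repeatedly:
4512 ÷ 2 = 2256 remainder 0
2256 ÷ 2 = 1128 remainder 0
1128 ÷ 2 = 564 remainder 0
564 ÷ 2 = 282 remainder 0
282 ÷ 2 = 141 remainder 0
141 ÷ 2 = 70 remainder 1
70 ÷ 2 = 35 remainder 0
35 ÷ 2 = 17 remainder 1
17 ÷ 2 = 8 remainder 1
8 ÷ 2 = 4 remainder 0
4 ÷ 2 = 2 remainder 0
2 ÷ 2 = 1 remainder 0
1 ÷ 2 = 0 remainder 1
Reading remainders bottom-up:
= 1000110100000


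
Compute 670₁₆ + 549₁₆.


Align and add column by column (LSB to MSB, each column mod 16 with carry):
  0670
+ 0549
  ----
  col 0: 0(0) + 9(9) + 0 (carry in) = 9 → 9(9), carry out 0
  col 1: 7(7) + 4(4) + 0 (carry in) = 11 → B(11), carry out 0
  col 2: 6(6) + 5(5) + 0 (carry in) = 11 → B(11), carry out 0
  col 3: 0(0) + 0(0) + 0 (carry in) = 0 → 0(0), carry out 0
Reading digits MSB→LSB: 0BB9
Strip leading zeros: BB9
= 0xBB9


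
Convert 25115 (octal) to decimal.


Positional values:
Position 0: 5 × 8^0 = 5
Position 1: 1 × 8^1 = 8
Position 2: 1 × 8^2 = 64
Position 3: 5 × 8^3 = 2560
Position 4: 2 × 8^4 = 8192
Sum = 5 + 8 + 64 + 2560 + 8192
= 10829


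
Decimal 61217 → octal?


Divide by 8 repeatedly:
61217 ÷ 8 = 7652 remainder 1
7652 ÷ 8 = 956 remainder 4
956 ÷ 8 = 119 remainder 4
119 ÷ 8 = 14 remainder 7
14 ÷ 8 = 1 remainder 6
1 ÷ 8 = 0 remainder 1
Reading remainders bottom-up:
= 0o167441


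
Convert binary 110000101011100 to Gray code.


Binary: 110000101011100
Gray code: G = B XOR (B >> 1)
B >> 1 = 011000010101110
110000101011100 XOR 011000010101110:
  1 XOR 0 = 1
  1 XOR 1 = 0
  0 XOR 1 = 1
  0 XOR 0 = 0
  0 XOR 0 = 0
  0 XOR 0 = 0
  1 XOR 0 = 1
  0 XOR 1 = 1
  1 XOR 0 = 1
  0 XOR 1 = 1
  1 XOR 0 = 1
  1 XOR 1 = 0
  1 XOR 1 = 0
  0 XOR 1 = 1
  0 XOR 0 = 0
= 101000111110010


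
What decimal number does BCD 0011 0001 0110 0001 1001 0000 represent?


Each 4-bit group → digit:
  0011 → 3
  0001 → 1
  0110 → 6
  0001 → 1
  1001 → 9
  0000 → 0
= 316190


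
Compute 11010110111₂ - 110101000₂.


Align and subtract column by column (LSB to MSB, borrowing when needed):
  11010110111
- 00110101000
  -----------
  col 0: (1 - 0 borrow-in) - 0 → 1 - 0 = 1, borrow out 0
  col 1: (1 - 0 borrow-in) - 0 → 1 - 0 = 1, borrow out 0
  col 2: (1 - 0 borrow-in) - 0 → 1 - 0 = 1, borrow out 0
  col 3: (0 - 0 borrow-in) - 1 → borrow from next column: (0+2) - 1 = 1, borrow out 1
  col 4: (1 - 1 borrow-in) - 0 → 0 - 0 = 0, borrow out 0
  col 5: (1 - 0 borrow-in) - 1 → 1 - 1 = 0, borrow out 0
  col 6: (0 - 0 borrow-in) - 0 → 0 - 0 = 0, borrow out 0
  col 7: (1 - 0 borrow-in) - 1 → 1 - 1 = 0, borrow out 0
  col 8: (0 - 0 borrow-in) - 1 → borrow from next column: (0+2) - 1 = 1, borrow out 1
  col 9: (1 - 1 borrow-in) - 0 → 0 - 0 = 0, borrow out 0
  col 10: (1 - 0 borrow-in) - 0 → 1 - 0 = 1, borrow out 0
Reading bits MSB→LSB: 10100001111
Strip leading zeros: 10100001111
= 10100001111


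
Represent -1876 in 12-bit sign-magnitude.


Sign bit: 1 (negative)
Magnitude: 1876 = 11101010100
= 111101010100


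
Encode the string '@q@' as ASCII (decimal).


String: '@q@'  (3 characters)
Per-character ASCII lookup:
  '@': special character: '@' = 64
  'q': lowercase starts at 97: 'q' = 97 + 16 = 113
  '@': special character: '@' = 64
= 64 113 64


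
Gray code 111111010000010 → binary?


Gray code: 111111010000010
MSB stays the same: 1
Each subsequent bit = prev_binary XOR current_gray:
  B[1] = 1 XOR 1 = 0
  B[2] = 0 XOR 1 = 1
  B[3] = 1 XOR 1 = 0
  B[4] = 0 XOR 1 = 1
  B[5] = 1 XOR 1 = 0
  B[6] = 0 XOR 0 = 0
  B[7] = 0 XOR 1 = 1
  B[8] = 1 XOR 0 = 1
  B[9] = 1 XOR 0 = 1
  B[10] = 1 XOR 0 = 1
  B[11] = 1 XOR 0 = 1
  B[12] = 1 XOR 0 = 1
  B[13] = 1 XOR 1 = 0
  B[14] = 0 XOR 0 = 0
= 101010011111100 (21756 decimal)


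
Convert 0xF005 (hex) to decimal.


Positional values:
Position 0: 5 × 16^0 = 5 × 1 = 5
Position 1: 0 × 16^1 = 0 × 16 = 0
Position 2: 0 × 16^2 = 0 × 256 = 0
Position 3: F × 16^3 = 15 × 4096 = 61440
Sum = 5 + 0 + 0 + 61440
= 61445


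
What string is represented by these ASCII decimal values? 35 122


Codes (decimal): 35 122
Per-code ASCII lookup:
  35  (special character) → '#'
  122  (range 97-122: lowercase, 122 - 97 = 25) → 'z'
= '#z'


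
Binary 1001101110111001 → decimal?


Positional values:
Bit 0: 1 × 2^0 = 1
Bit 3: 1 × 2^3 = 8
Bit 4: 1 × 2^4 = 16
Bit 5: 1 × 2^5 = 32
Bit 7: 1 × 2^7 = 128
Bit 8: 1 × 2^8 = 256
Bit 9: 1 × 2^9 = 512
Bit 11: 1 × 2^11 = 2048
Bit 12: 1 × 2^12 = 4096
Bit 15: 1 × 2^15 = 32768
Sum = 1 + 8 + 16 + 32 + 128 + 256 + 512 + 2048 + 4096 + 32768
= 39865


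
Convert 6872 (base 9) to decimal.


Positional values (base 9):
  2 × 9^0 = 2 × 1 = 2
  7 × 9^1 = 7 × 9 = 63
  8 × 9^2 = 8 × 81 = 648
  6 × 9^3 = 6 × 729 = 4374
Sum = 2 + 63 + 648 + 4374
= 5087


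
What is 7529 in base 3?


Divide by 3 repeatedly:
7529 ÷ 3 = 2509 remainder 2
2509 ÷ 3 = 836 remainder 1
836 ÷ 3 = 278 remainder 2
278 ÷ 3 = 92 remainder 2
92 ÷ 3 = 30 remainder 2
30 ÷ 3 = 10 remainder 0
10 ÷ 3 = 3 remainder 1
3 ÷ 3 = 1 remainder 0
1 ÷ 3 = 0 remainder 1
Reading remainders bottom-up:
= 101022212


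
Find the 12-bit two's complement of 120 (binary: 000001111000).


Original: 000001111000
Step 1 - Invert all bits: 111110000111
Step 2 - Add 1: 111110000111 + 1
= 111110001000 (represents -120)


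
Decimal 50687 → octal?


Divide by 8 repeatedly:
50687 ÷ 8 = 6335 remainder 7
6335 ÷ 8 = 791 remainder 7
791 ÷ 8 = 98 remainder 7
98 ÷ 8 = 12 remainder 2
12 ÷ 8 = 1 remainder 4
1 ÷ 8 = 0 remainder 1
Reading remainders bottom-up:
= 0o142777


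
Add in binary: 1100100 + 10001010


Align and add column by column (LSB to MSB, carry propagating):
  001100100
+ 010001010
  ---------
  col 0: 0 + 0 + 0 (carry in) = 0 → bit 0, carry out 0
  col 1: 0 + 1 + 0 (carry in) = 1 → bit 1, carry out 0
  col 2: 1 + 0 + 0 (carry in) = 1 → bit 1, carry out 0
  col 3: 0 + 1 + 0 (carry in) = 1 → bit 1, carry out 0
  col 4: 0 + 0 + 0 (carry in) = 0 → bit 0, carry out 0
  col 5: 1 + 0 + 0 (carry in) = 1 → bit 1, carry out 0
  col 6: 1 + 0 + 0 (carry in) = 1 → bit 1, carry out 0
  col 7: 0 + 1 + 0 (carry in) = 1 → bit 1, carry out 0
  col 8: 0 + 0 + 0 (carry in) = 0 → bit 0, carry out 0
Reading bits MSB→LSB: 011101110
Strip leading zeros: 11101110
= 11101110


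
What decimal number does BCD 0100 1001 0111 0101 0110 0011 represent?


Each 4-bit group → digit:
  0100 → 4
  1001 → 9
  0111 → 7
  0101 → 5
  0110 → 6
  0011 → 3
= 497563


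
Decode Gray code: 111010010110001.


Gray code: 111010010110001
MSB stays the same: 1
Each subsequent bit = prev_binary XOR current_gray:
  B[1] = 1 XOR 1 = 0
  B[2] = 0 XOR 1 = 1
  B[3] = 1 XOR 0 = 1
  B[4] = 1 XOR 1 = 0
  B[5] = 0 XOR 0 = 0
  B[6] = 0 XOR 0 = 0
  B[7] = 0 XOR 1 = 1
  B[8] = 1 XOR 0 = 1
  B[9] = 1 XOR 1 = 0
  B[10] = 0 XOR 1 = 1
  B[11] = 1 XOR 0 = 1
  B[12] = 1 XOR 0 = 1
  B[13] = 1 XOR 0 = 1
  B[14] = 1 XOR 1 = 0
= 101100011011110 (22750 decimal)


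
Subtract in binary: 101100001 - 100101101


Align and subtract column by column (LSB to MSB, borrowing when needed):
  101100001
- 100101101
  ---------
  col 0: (1 - 0 borrow-in) - 1 → 1 - 1 = 0, borrow out 0
  col 1: (0 - 0 borrow-in) - 0 → 0 - 0 = 0, borrow out 0
  col 2: (0 - 0 borrow-in) - 1 → borrow from next column: (0+2) - 1 = 1, borrow out 1
  col 3: (0 - 1 borrow-in) - 1 → borrow from next column: (-1+2) - 1 = 0, borrow out 1
  col 4: (0 - 1 borrow-in) - 0 → borrow from next column: (-1+2) - 0 = 1, borrow out 1
  col 5: (1 - 1 borrow-in) - 1 → borrow from next column: (0+2) - 1 = 1, borrow out 1
  col 6: (1 - 1 borrow-in) - 0 → 0 - 0 = 0, borrow out 0
  col 7: (0 - 0 borrow-in) - 0 → 0 - 0 = 0, borrow out 0
  col 8: (1 - 0 borrow-in) - 1 → 1 - 1 = 0, borrow out 0
Reading bits MSB→LSB: 000110100
Strip leading zeros: 110100
= 110100


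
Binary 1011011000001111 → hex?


Group into 4-bit nibbles: 1011011000001111
  1011 = B
  0110 = 6
  0000 = 0
  1111 = F
= 0xB60F


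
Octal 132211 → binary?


Each octal digit → 3 binary bits:
  1 = 001
  3 = 011
  2 = 010
  2 = 010
  1 = 001
  1 = 001
Concatenate: 001 011 010 010 001 001
= 001011010010001001


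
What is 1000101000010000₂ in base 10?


Positional values:
Bit 4: 1 × 2^4 = 16
Bit 9: 1 × 2^9 = 512
Bit 11: 1 × 2^11 = 2048
Bit 15: 1 × 2^15 = 32768
Sum = 16 + 512 + 2048 + 32768
= 35344


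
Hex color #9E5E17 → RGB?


Hex: #9E5E17
R = 9E₁₆ = 158
G = 5E₁₆ = 94
B = 17₁₆ = 23
= RGB(158, 94, 23)


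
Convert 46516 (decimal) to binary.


Divide by 2 repeatedly:
46516 ÷ 2 = 23258 remainder 0
23258 ÷ 2 = 11629 remainder 0
11629 ÷ 2 = 5814 remainder 1
5814 ÷ 2 = 2907 remainder 0
2907 ÷ 2 = 1453 remainder 1
1453 ÷ 2 = 726 remainder 1
726 ÷ 2 = 363 remainder 0
363 ÷ 2 = 181 remainder 1
181 ÷ 2 = 90 remainder 1
90 ÷ 2 = 45 remainder 0
45 ÷ 2 = 22 remainder 1
22 ÷ 2 = 11 remainder 0
11 ÷ 2 = 5 remainder 1
5 ÷ 2 = 2 remainder 1
2 ÷ 2 = 1 remainder 0
1 ÷ 2 = 0 remainder 1
Reading remainders bottom-up:
= 1011010110110100


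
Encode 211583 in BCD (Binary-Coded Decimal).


Each digit → 4-bit binary:
  2 → 0010
  1 → 0001
  1 → 0001
  5 → 0101
  8 → 1000
  3 → 0011
= 0010 0001 0001 0101 1000 0011


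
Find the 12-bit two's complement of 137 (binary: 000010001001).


Original: 000010001001
Step 1 - Invert all bits: 111101110110
Step 2 - Add 1: 111101110110 + 1
= 111101110111 (represents -137)


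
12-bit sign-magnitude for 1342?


Sign bit: 0 (positive)
Magnitude: 1342 = 10100111110
= 010100111110


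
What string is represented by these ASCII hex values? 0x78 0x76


Codes (hex): 0x78 0x76
Per-code ASCII lookup:
  0x78 = 120  (range 97-122: lowercase, 120 - 97 = 23) → 'x'
  0x76 = 118  (range 97-122: lowercase, 118 - 97 = 21) → 'v'
= 'xv'


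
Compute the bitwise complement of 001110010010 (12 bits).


Original: 001110010010
Invert all bits:
  bit 0: 0 → 1
  bit 1: 0 → 1
  bit 2: 1 → 0
  bit 3: 1 → 0
  bit 4: 1 → 0
  bit 5: 0 → 1
  bit 6: 0 → 1
  bit 7: 1 → 0
  bit 8: 0 → 1
  bit 9: 0 → 1
  bit 10: 1 → 0
  bit 11: 0 → 1
= 110001101101


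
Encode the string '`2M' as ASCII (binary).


String: '`2M'  (3 characters)
Per-character ASCII lookup:
  '`': special character: '`' = 96 → 1100000
  '2': digits start at 48: '2' = 48 + 2 = 50 → 110010
  'M': uppercase starts at 65: 'M' = 65 + 12 = 77 → 1001101
= 1100000 110010 1001101


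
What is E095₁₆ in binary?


Each hex digit → 4 binary bits:
  E = 1110
  0 = 0000
  9 = 1001
  5 = 0101
Concatenate: 1110 0000 1001 0101
= 1110000010010101


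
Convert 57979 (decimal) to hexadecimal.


Divide by 16 repeatedly:
57979 ÷ 16 = 3623 remainder 11 (B)
3623 ÷ 16 = 226 remainder 7 (7)
226 ÷ 16 = 14 remainder 2 (2)
14 ÷ 16 = 0 remainder 14 (E)
Reading remainders bottom-up:
= 0xE27B


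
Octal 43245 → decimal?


Positional values:
Position 0: 5 × 8^0 = 5
Position 1: 4 × 8^1 = 32
Position 2: 2 × 8^2 = 128
Position 3: 3 × 8^3 = 1536
Position 4: 4 × 8^4 = 16384
Sum = 5 + 32 + 128 + 1536 + 16384
= 18085


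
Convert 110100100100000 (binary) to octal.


Group into 3-bit groups: 110100100100000
  110 = 6
  100 = 4
  100 = 4
  100 = 4
  000 = 0
= 0o64440


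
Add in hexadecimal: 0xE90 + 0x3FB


Align and add column by column (LSB to MSB, each column mod 16 with carry):
  0E90
+ 03FB
  ----
  col 0: 0(0) + B(11) + 0 (carry in) = 11 → B(11), carry out 0
  col 1: 9(9) + F(15) + 0 (carry in) = 24 → 8(8), carry out 1
  col 2: E(14) + 3(3) + 1 (carry in) = 18 → 2(2), carry out 1
  col 3: 0(0) + 0(0) + 1 (carry in) = 1 → 1(1), carry out 0
Reading digits MSB→LSB: 128B
Strip leading zeros: 128B
= 0x128B


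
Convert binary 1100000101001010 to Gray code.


Binary: 1100000101001010
Gray code: G = B XOR (B >> 1)
B >> 1 = 0110000010100101
1100000101001010 XOR 0110000010100101:
  1 XOR 0 = 1
  1 XOR 1 = 0
  0 XOR 1 = 1
  0 XOR 0 = 0
  0 XOR 0 = 0
  0 XOR 0 = 0
  0 XOR 0 = 0
  1 XOR 0 = 1
  0 XOR 1 = 1
  1 XOR 0 = 1
  0 XOR 1 = 1
  0 XOR 0 = 0
  1 XOR 0 = 1
  0 XOR 1 = 1
  1 XOR 0 = 1
  0 XOR 1 = 1
= 1010000111101111


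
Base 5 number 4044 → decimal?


Positional values (base 5):
  4 × 5^0 = 4 × 1 = 4
  4 × 5^1 = 4 × 5 = 20
  0 × 5^2 = 0 × 25 = 0
  4 × 5^3 = 4 × 125 = 500
Sum = 4 + 20 + 0 + 500
= 524


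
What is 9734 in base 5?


Divide by 5 repeatedly:
9734 ÷ 5 = 1946 remainder 4
1946 ÷ 5 = 389 remainder 1
389 ÷ 5 = 77 remainder 4
77 ÷ 5 = 15 remainder 2
15 ÷ 5 = 3 remainder 0
3 ÷ 5 = 0 remainder 3
Reading remainders bottom-up:
= 302414


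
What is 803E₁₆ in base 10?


Positional values:
Position 0: E × 16^0 = 14 × 1 = 14
Position 1: 3 × 16^1 = 3 × 16 = 48
Position 2: 0 × 16^2 = 0 × 256 = 0
Position 3: 8 × 16^3 = 8 × 4096 = 32768
Sum = 14 + 48 + 0 + 32768
= 32830


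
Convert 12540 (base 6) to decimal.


Positional values (base 6):
  0 × 6^0 = 0 × 1 = 0
  4 × 6^1 = 4 × 6 = 24
  5 × 6^2 = 5 × 36 = 180
  2 × 6^3 = 2 × 216 = 432
  1 × 6^4 = 1 × 1296 = 1296
Sum = 0 + 24 + 180 + 432 + 1296
= 1932


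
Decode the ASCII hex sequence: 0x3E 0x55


Codes (hex): 0x3E 0x55
Per-code ASCII lookup:
  0x3E = 62  (special character) → '>'
  0x55 = 85  (range 65-90: uppercase, 85 - 65 = 20) → 'U'
= '>U'


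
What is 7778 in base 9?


Divide by 9 repeatedly:
7778 ÷ 9 = 864 remainder 2
864 ÷ 9 = 96 remainder 0
96 ÷ 9 = 10 remainder 6
10 ÷ 9 = 1 remainder 1
1 ÷ 9 = 0 remainder 1
Reading remainders bottom-up:
= 11602


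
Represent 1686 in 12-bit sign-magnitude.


Sign bit: 0 (positive)
Magnitude: 1686 = 11010010110
= 011010010110


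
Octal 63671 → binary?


Each octal digit → 3 binary bits:
  6 = 110
  3 = 011
  6 = 110
  7 = 111
  1 = 001
Concatenate: 110 011 110 111 001
= 110011110111001


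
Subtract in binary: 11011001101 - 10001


Align and subtract column by column (LSB to MSB, borrowing when needed):
  11011001101
- 00000010001
  -----------
  col 0: (1 - 0 borrow-in) - 1 → 1 - 1 = 0, borrow out 0
  col 1: (0 - 0 borrow-in) - 0 → 0 - 0 = 0, borrow out 0
  col 2: (1 - 0 borrow-in) - 0 → 1 - 0 = 1, borrow out 0
  col 3: (1 - 0 borrow-in) - 0 → 1 - 0 = 1, borrow out 0
  col 4: (0 - 0 borrow-in) - 1 → borrow from next column: (0+2) - 1 = 1, borrow out 1
  col 5: (0 - 1 borrow-in) - 0 → borrow from next column: (-1+2) - 0 = 1, borrow out 1
  col 6: (1 - 1 borrow-in) - 0 → 0 - 0 = 0, borrow out 0
  col 7: (1 - 0 borrow-in) - 0 → 1 - 0 = 1, borrow out 0
  col 8: (0 - 0 borrow-in) - 0 → 0 - 0 = 0, borrow out 0
  col 9: (1 - 0 borrow-in) - 0 → 1 - 0 = 1, borrow out 0
  col 10: (1 - 0 borrow-in) - 0 → 1 - 0 = 1, borrow out 0
Reading bits MSB→LSB: 11010111100
Strip leading zeros: 11010111100
= 11010111100


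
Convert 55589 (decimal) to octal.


Divide by 8 repeatedly:
55589 ÷ 8 = 6948 remainder 5
6948 ÷ 8 = 868 remainder 4
868 ÷ 8 = 108 remainder 4
108 ÷ 8 = 13 remainder 4
13 ÷ 8 = 1 remainder 5
1 ÷ 8 = 0 remainder 1
Reading remainders bottom-up:
= 0o154445


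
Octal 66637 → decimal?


Positional values:
Position 0: 7 × 8^0 = 7
Position 1: 3 × 8^1 = 24
Position 2: 6 × 8^2 = 384
Position 3: 6 × 8^3 = 3072
Position 4: 6 × 8^4 = 24576
Sum = 7 + 24 + 384 + 3072 + 24576
= 28063


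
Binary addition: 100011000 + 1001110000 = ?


Align and add column by column (LSB to MSB, carry propagating):
  00100011000
+ 01001110000
  -----------
  col 0: 0 + 0 + 0 (carry in) = 0 → bit 0, carry out 0
  col 1: 0 + 0 + 0 (carry in) = 0 → bit 0, carry out 0
  col 2: 0 + 0 + 0 (carry in) = 0 → bit 0, carry out 0
  col 3: 1 + 0 + 0 (carry in) = 1 → bit 1, carry out 0
  col 4: 1 + 1 + 0 (carry in) = 2 → bit 0, carry out 1
  col 5: 0 + 1 + 1 (carry in) = 2 → bit 0, carry out 1
  col 6: 0 + 1 + 1 (carry in) = 2 → bit 0, carry out 1
  col 7: 0 + 0 + 1 (carry in) = 1 → bit 1, carry out 0
  col 8: 1 + 0 + 0 (carry in) = 1 → bit 1, carry out 0
  col 9: 0 + 1 + 0 (carry in) = 1 → bit 1, carry out 0
  col 10: 0 + 0 + 0 (carry in) = 0 → bit 0, carry out 0
Reading bits MSB→LSB: 01110001000
Strip leading zeros: 1110001000
= 1110001000


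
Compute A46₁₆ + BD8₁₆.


Align and add column by column (LSB to MSB, each column mod 16 with carry):
  0A46
+ 0BD8
  ----
  col 0: 6(6) + 8(8) + 0 (carry in) = 14 → E(14), carry out 0
  col 1: 4(4) + D(13) + 0 (carry in) = 17 → 1(1), carry out 1
  col 2: A(10) + B(11) + 1 (carry in) = 22 → 6(6), carry out 1
  col 3: 0(0) + 0(0) + 1 (carry in) = 1 → 1(1), carry out 0
Reading digits MSB→LSB: 161E
Strip leading zeros: 161E
= 0x161E


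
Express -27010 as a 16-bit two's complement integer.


Original: 0110100110000010
Step 1 - Invert all bits: 1001011001111101
Step 2 - Add 1: 1001011001111101 + 1
= 1001011001111110 (represents -27010)


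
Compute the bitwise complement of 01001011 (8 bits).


Original: 01001011
Invert all bits:
  bit 0: 0 → 1
  bit 1: 1 → 0
  bit 2: 0 → 1
  bit 3: 0 → 1
  bit 4: 1 → 0
  bit 5: 0 → 1
  bit 6: 1 → 0
  bit 7: 1 → 0
= 10110100


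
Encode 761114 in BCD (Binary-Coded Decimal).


Each digit → 4-bit binary:
  7 → 0111
  6 → 0110
  1 → 0001
  1 → 0001
  1 → 0001
  4 → 0100
= 0111 0110 0001 0001 0001 0100


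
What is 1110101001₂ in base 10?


Positional values:
Bit 0: 1 × 2^0 = 1
Bit 3: 1 × 2^3 = 8
Bit 5: 1 × 2^5 = 32
Bit 7: 1 × 2^7 = 128
Bit 8: 1 × 2^8 = 256
Bit 9: 1 × 2^9 = 512
Sum = 1 + 8 + 32 + 128 + 256 + 512
= 937


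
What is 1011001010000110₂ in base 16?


Group into 4-bit nibbles: 1011001010000110
  1011 = B
  0010 = 2
  1000 = 8
  0110 = 6
= 0xB286


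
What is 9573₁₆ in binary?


Each hex digit → 4 binary bits:
  9 = 1001
  5 = 0101
  7 = 0111
  3 = 0011
Concatenate: 1001 0101 0111 0011
= 1001010101110011


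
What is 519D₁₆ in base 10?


Positional values:
Position 0: D × 16^0 = 13 × 1 = 13
Position 1: 9 × 16^1 = 9 × 16 = 144
Position 2: 1 × 16^2 = 1 × 256 = 256
Position 3: 5 × 16^3 = 5 × 4096 = 20480
Sum = 13 + 144 + 256 + 20480
= 20893


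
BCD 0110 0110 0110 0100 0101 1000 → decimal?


Each 4-bit group → digit:
  0110 → 6
  0110 → 6
  0110 → 6
  0100 → 4
  0101 → 5
  1000 → 8
= 666458


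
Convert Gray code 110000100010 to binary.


Gray code: 110000100010
MSB stays the same: 1
Each subsequent bit = prev_binary XOR current_gray:
  B[1] = 1 XOR 1 = 0
  B[2] = 0 XOR 0 = 0
  B[3] = 0 XOR 0 = 0
  B[4] = 0 XOR 0 = 0
  B[5] = 0 XOR 0 = 0
  B[6] = 0 XOR 1 = 1
  B[7] = 1 XOR 0 = 1
  B[8] = 1 XOR 0 = 1
  B[9] = 1 XOR 0 = 1
  B[10] = 1 XOR 1 = 0
  B[11] = 0 XOR 0 = 0
= 100000111100 (2108 decimal)


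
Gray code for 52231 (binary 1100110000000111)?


Binary: 1100110000000111
Gray code: G = B XOR (B >> 1)
B >> 1 = 0110011000000011
1100110000000111 XOR 0110011000000011:
  1 XOR 0 = 1
  1 XOR 1 = 0
  0 XOR 1 = 1
  0 XOR 0 = 0
  1 XOR 0 = 1
  1 XOR 1 = 0
  0 XOR 1 = 1
  0 XOR 0 = 0
  0 XOR 0 = 0
  0 XOR 0 = 0
  0 XOR 0 = 0
  0 XOR 0 = 0
  0 XOR 0 = 0
  1 XOR 0 = 1
  1 XOR 1 = 0
  1 XOR 1 = 0
= 1010101000000100


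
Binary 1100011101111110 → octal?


Group into 3-bit groups: 001100011101111110
  001 = 1
  100 = 4
  011 = 3
  101 = 5
  111 = 7
  110 = 6
= 0o143576


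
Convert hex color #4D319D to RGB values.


Hex: #4D319D
R = 4D₁₆ = 77
G = 31₁₆ = 49
B = 9D₁₆ = 157
= RGB(77, 49, 157)


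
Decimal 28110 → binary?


Divide by 2 repeatedly:
28110 ÷ 2 = 14055 remainder 0
14055 ÷ 2 = 7027 remainder 1
7027 ÷ 2 = 3513 remainder 1
3513 ÷ 2 = 1756 remainder 1
1756 ÷ 2 = 878 remainder 0
878 ÷ 2 = 439 remainder 0
439 ÷ 2 = 219 remainder 1
219 ÷ 2 = 109 remainder 1
109 ÷ 2 = 54 remainder 1
54 ÷ 2 = 27 remainder 0
27 ÷ 2 = 13 remainder 1
13 ÷ 2 = 6 remainder 1
6 ÷ 2 = 3 remainder 0
3 ÷ 2 = 1 remainder 1
1 ÷ 2 = 0 remainder 1
Reading remainders bottom-up:
= 110110111001110


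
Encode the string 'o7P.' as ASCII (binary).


String: 'o7P.'  (4 characters)
Per-character ASCII lookup:
  'o': lowercase starts at 97: 'o' = 97 + 14 = 111 → 1101111
  '7': digits start at 48: '7' = 48 + 7 = 55 → 110111
  'P': uppercase starts at 65: 'P' = 65 + 15 = 80 → 1010000
  '.': special character: '.' = 46 → 101110
= 1101111 110111 1010000 101110


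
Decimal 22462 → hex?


Divide by 16 repeatedly:
22462 ÷ 16 = 1403 remainder 14 (E)
1403 ÷ 16 = 87 remainder 11 (B)
87 ÷ 16 = 5 remainder 7 (7)
5 ÷ 16 = 0 remainder 5 (5)
Reading remainders bottom-up:
= 0x57BE


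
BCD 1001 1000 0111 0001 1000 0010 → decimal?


Each 4-bit group → digit:
  1001 → 9
  1000 → 8
  0111 → 7
  0001 → 1
  1000 → 8
  0010 → 2
= 987182


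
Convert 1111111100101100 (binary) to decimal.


Positional values:
Bit 2: 1 × 2^2 = 4
Bit 3: 1 × 2^3 = 8
Bit 5: 1 × 2^5 = 32
Bit 8: 1 × 2^8 = 256
Bit 9: 1 × 2^9 = 512
Bit 10: 1 × 2^10 = 1024
Bit 11: 1 × 2^11 = 2048
Bit 12: 1 × 2^12 = 4096
Bit 13: 1 × 2^13 = 8192
Bit 14: 1 × 2^14 = 16384
Bit 15: 1 × 2^15 = 32768
Sum = 4 + 8 + 32 + 256 + 512 + 1024 + 2048 + 4096 + 8192 + 16384 + 32768
= 65324


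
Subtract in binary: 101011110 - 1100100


Align and subtract column by column (LSB to MSB, borrowing when needed):
  101011110
- 001100100
  ---------
  col 0: (0 - 0 borrow-in) - 0 → 0 - 0 = 0, borrow out 0
  col 1: (1 - 0 borrow-in) - 0 → 1 - 0 = 1, borrow out 0
  col 2: (1 - 0 borrow-in) - 1 → 1 - 1 = 0, borrow out 0
  col 3: (1 - 0 borrow-in) - 0 → 1 - 0 = 1, borrow out 0
  col 4: (1 - 0 borrow-in) - 0 → 1 - 0 = 1, borrow out 0
  col 5: (0 - 0 borrow-in) - 1 → borrow from next column: (0+2) - 1 = 1, borrow out 1
  col 6: (1 - 1 borrow-in) - 1 → borrow from next column: (0+2) - 1 = 1, borrow out 1
  col 7: (0 - 1 borrow-in) - 0 → borrow from next column: (-1+2) - 0 = 1, borrow out 1
  col 8: (1 - 1 borrow-in) - 0 → 0 - 0 = 0, borrow out 0
Reading bits MSB→LSB: 011111010
Strip leading zeros: 11111010
= 11111010


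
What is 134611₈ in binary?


Each octal digit → 3 binary bits:
  1 = 001
  3 = 011
  4 = 100
  6 = 110
  1 = 001
  1 = 001
Concatenate: 001 011 100 110 001 001
= 001011100110001001
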